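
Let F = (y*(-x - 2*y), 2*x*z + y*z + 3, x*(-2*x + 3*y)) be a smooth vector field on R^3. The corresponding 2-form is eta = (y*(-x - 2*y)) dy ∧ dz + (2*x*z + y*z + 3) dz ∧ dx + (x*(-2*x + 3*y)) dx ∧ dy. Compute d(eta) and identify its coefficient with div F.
d(eta) = (-y + z) dx ∧ dy ∧ dz; div F = -y + z

For a 2-form in R^3 of the form above, applying d gives a 3-form with coefficient ∂P/∂x + ∂Q/∂y + ∂R/∂z:
  ∂P/∂x = -y
  ∂Q/∂y = z
  ∂R/∂z = 0
Sum = -y + z, which is exactly div F.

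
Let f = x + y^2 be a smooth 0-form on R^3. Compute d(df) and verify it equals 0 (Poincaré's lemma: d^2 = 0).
d(df) = 0

Step 1: df = sum_i (∂f/∂x_i) dx_i = (1) dx + (2*y) dy + (0) dz.
Step 2: Apply d again. Using the 1-form formula, the coefficient of dx ∧ dy in d(df) is ∂^2 f/∂x ∂y - ∂^2 f/∂y ∂x = (0) - (0) = 0 (equality of mixed partials for smooth f).
Similarly for dx ∧ dz and dy ∧ dz — all coefficients vanish. So d(df) = 0.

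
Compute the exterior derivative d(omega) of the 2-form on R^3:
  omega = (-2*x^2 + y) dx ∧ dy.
d(omega) = 0

For a 2-form omega = sum_{i<j} g_{ij} dx_i ∧ dx_j, the exterior derivative is
  d(omega) = sum_{i<j} d(g_{ij}) ∧ dx_i ∧ dx_j = sum_{i<j, k} (∂g_{ij}/∂x_k) dx_k ∧ dx_i ∧ dx_j.
Expand each term, using dx_k ∧ dx_i ∧ dx_j = sgn(permutation) dx_{(a)} ∧ dx_{(b)} ∧ dx_{(c)} with (a < b < c) sorted:

Collecting like 3-forms: d(omega) = 0.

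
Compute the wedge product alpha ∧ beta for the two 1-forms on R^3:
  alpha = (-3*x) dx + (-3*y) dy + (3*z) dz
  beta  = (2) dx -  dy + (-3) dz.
alpha ∧ beta = (3*x + 6*y) dx ∧ dy + (9*x - 6*z) dx ∧ dz + (9*y + 3*z) dy ∧ dz

Distribute the wedge, using dx_i ∧ dx_j = -dx_j ∧ dx_i and dx_i ∧ dx_i = 0. For each pair (i, j) with i < j, the coefficient of dx_i ∧ dx_j in alpha ∧ beta is (alpha_i * beta_j - alpha_j * beta_i). Collecting: alpha ∧ beta = (3*x + 6*y) dx ∧ dy + (9*x - 6*z) dx ∧ dz + (9*y + 3*z) dy ∧ dz.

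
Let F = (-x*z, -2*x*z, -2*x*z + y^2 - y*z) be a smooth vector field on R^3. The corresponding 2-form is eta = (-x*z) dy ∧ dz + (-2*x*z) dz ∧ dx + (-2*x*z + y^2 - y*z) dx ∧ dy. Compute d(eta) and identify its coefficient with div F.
d(eta) = (-2*x - y - z) dx ∧ dy ∧ dz; div F = -2*x - y - z

For a 2-form in R^3 of the form above, applying d gives a 3-form with coefficient ∂P/∂x + ∂Q/∂y + ∂R/∂z:
  ∂P/∂x = -z
  ∂Q/∂y = 0
  ∂R/∂z = -2*x - y
Sum = -2*x - y - z, which is exactly div F.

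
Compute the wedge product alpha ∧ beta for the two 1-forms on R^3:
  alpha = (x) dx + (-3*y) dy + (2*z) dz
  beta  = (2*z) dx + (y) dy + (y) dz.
alpha ∧ beta = (y*(x + 6*z)) dx ∧ dy + (x*y - 4*z^2) dx ∧ dz + (-y*(3*y + 2*z)) dy ∧ dz

Distribute the wedge, using dx_i ∧ dx_j = -dx_j ∧ dx_i and dx_i ∧ dx_i = 0. For each pair (i, j) with i < j, the coefficient of dx_i ∧ dx_j in alpha ∧ beta is (alpha_i * beta_j - alpha_j * beta_i). Collecting: alpha ∧ beta = (y*(x + 6*z)) dx ∧ dy + (x*y - 4*z^2) dx ∧ dz + (-y*(3*y + 2*z)) dy ∧ dz.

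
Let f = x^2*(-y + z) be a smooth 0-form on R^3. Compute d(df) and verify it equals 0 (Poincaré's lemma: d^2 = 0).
d(df) = 0

Step 1: df = sum_i (∂f/∂x_i) dx_i = (2*x*(-y + z)) dx + (-x^2) dy + (x^2) dz.
Step 2: Apply d again. Using the 1-form formula, the coefficient of dx ∧ dy in d(df) is ∂^2 f/∂x ∂y - ∂^2 f/∂y ∂x = (-2*x) - (-2*x) = 0 (equality of mixed partials for smooth f).
Similarly for dx ∧ dz and dy ∧ dz — all coefficients vanish. So d(df) = 0.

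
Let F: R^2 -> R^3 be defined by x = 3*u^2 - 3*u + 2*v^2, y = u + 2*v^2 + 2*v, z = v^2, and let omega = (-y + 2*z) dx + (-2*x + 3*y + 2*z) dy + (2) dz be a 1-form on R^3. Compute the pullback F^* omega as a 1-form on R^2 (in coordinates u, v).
F^* omega = (-12*u^2 - 12*u*v + 12*u + 4*v^2 + 12*v) du + (-24*u^2*v - 12*u^2 + 32*u*v + 18*u + 16*v^3 + 24*v^2 + 16*v) dv

Using F^*(f dg) = (f ∘ F) d(g ∘ F), substitute each coordinate x_i by F_i(u, v) in f_i, and replace dx_i by d F_i = (∂F_i/∂u) du + (∂F_i/∂v) dv.
  For the x component: f_1(F) = -u - 2*v; d F_1 = (6*u - 3) du + (4*v) dv
  For the y component: f_2(F) = -6*u^2 + 9*u + 4*v^2 + 6*v; d F_2 = (1) du + (4*v + 2) dv
  For the z component: f_3(F) = 2; d F_3 = (0) du + (2*v) dv
Combining and collecting du, dv coefficients:
  coeff of du: -12*u^2 - 12*u*v + 12*u + 4*v^2 + 12*v
  coeff of dv: -24*u^2*v - 12*u^2 + 32*u*v + 18*u + 16*v^3 + 24*v^2 + 16*v
F^* omega = (-12*u^2 - 12*u*v + 12*u + 4*v^2 + 12*v) du + (-24*u^2*v - 12*u^2 + 32*u*v + 18*u + 16*v^3 + 24*v^2 + 16*v) dv.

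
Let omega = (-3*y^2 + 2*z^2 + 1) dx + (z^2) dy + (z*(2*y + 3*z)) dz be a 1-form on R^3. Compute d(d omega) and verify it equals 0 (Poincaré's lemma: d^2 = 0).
d(d omega) = 0

Step 1: d omega = sum_{i<j} (∂f_j/∂x_i - ∂f_i/∂x_j) dx_i ∧ dx_j:
  coeff of dx ∧ dy: 6*y
  coeff of dx ∧ dz: -4*z
  coeff of dy ∧ dz: 0
Step 2: Apply d again to each 2-form coefficient. The only possible 3-form in R^3 is dx ∧ dy ∧ dz, with coefficient
  ∂(coeff of dy∧dz)/∂x - ∂(coeff of dx∧dz)/∂y + ∂(coeff of dx∧dy)/∂z
  = ∂/∂x (0) - ∂/∂y (-4*z) + ∂/∂z (6*y).
Each of these terms simplifies to sums of mixed partials that cancel in pairs. The result is 0 (by equality of mixed partials for smooth functions — Schwarz / Clairaut).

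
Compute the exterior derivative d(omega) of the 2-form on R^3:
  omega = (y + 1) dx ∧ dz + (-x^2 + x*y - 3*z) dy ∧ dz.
d(omega) = (-2*x + y - 1) dx ∧ dy ∧ dz

For a 2-form omega = sum_{i<j} g_{ij} dx_i ∧ dx_j, the exterior derivative is
  d(omega) = sum_{i<j} d(g_{ij}) ∧ dx_i ∧ dx_j = sum_{i<j, k} (∂g_{ij}/∂x_k) dx_k ∧ dx_i ∧ dx_j.
Expand each term, using dx_k ∧ dx_i ∧ dx_j = sgn(permutation) dx_{(a)} ∧ dx_{(b)} ∧ dx_{(c)} with (a < b < c) sorted:
  d(y + 1) includes (∂/∂y)(y + 1) dy = (1) dy, which multiplied by dx ∧ dz gives (-1) dx ∧ dy ∧ dz
  d(-x^2 + x*y - 3*z) includes (∂/∂x)(-x^2 + x*y - 3*z) dx = (-2*x + y) dx, which multiplied by dy ∧ dz gives (-2*x + y) dx ∧ dy ∧ dz
Collecting like 3-forms: d(omega) = (-2*x + y - 1) dx ∧ dy ∧ dz.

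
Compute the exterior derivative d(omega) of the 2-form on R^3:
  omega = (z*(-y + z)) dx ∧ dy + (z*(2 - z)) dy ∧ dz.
d(omega) = (-y + 2*z) dx ∧ dy ∧ dz

For a 2-form omega = sum_{i<j} g_{ij} dx_i ∧ dx_j, the exterior derivative is
  d(omega) = sum_{i<j} d(g_{ij}) ∧ dx_i ∧ dx_j = sum_{i<j, k} (∂g_{ij}/∂x_k) dx_k ∧ dx_i ∧ dx_j.
Expand each term, using dx_k ∧ dx_i ∧ dx_j = sgn(permutation) dx_{(a)} ∧ dx_{(b)} ∧ dx_{(c)} with (a < b < c) sorted:
  d(z*(-y + z)) includes (∂/∂z)(z*(-y + z)) dz = (-y + 2*z) dz, which multiplied by dx ∧ dy gives (-y + 2*z) dx ∧ dy ∧ dz
Collecting like 3-forms: d(omega) = (-y + 2*z) dx ∧ dy ∧ dz.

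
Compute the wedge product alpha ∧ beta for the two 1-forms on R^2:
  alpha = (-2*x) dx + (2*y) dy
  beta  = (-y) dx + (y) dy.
alpha ∧ beta = (2*y*(-x + y)) dx ∧ dy

Distribute the wedge, using dx_i ∧ dx_j = -dx_j ∧ dx_i and dx_i ∧ dx_i = 0. For each pair (i, j) with i < j, the coefficient of dx_i ∧ dx_j in alpha ∧ beta is (alpha_i * beta_j - alpha_j * beta_i). Collecting: alpha ∧ beta = (2*y*(-x + y)) dx ∧ dy.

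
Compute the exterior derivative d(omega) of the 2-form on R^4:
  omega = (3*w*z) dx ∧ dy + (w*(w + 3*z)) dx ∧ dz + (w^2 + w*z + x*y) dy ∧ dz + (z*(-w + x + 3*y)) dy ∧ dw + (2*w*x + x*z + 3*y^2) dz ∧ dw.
d(omega) = (3*w + y) dx ∧ dy ∧ dz + (4*z) dx ∧ dy ∧ dw + (4*w + 4*z) dx ∧ dz ∧ dw + (3*w - x + 3*y + z) dy ∧ dz ∧ dw

For a 2-form omega = sum_{i<j} g_{ij} dx_i ∧ dx_j, the exterior derivative is
  d(omega) = sum_{i<j} d(g_{ij}) ∧ dx_i ∧ dx_j = sum_{i<j, k} (∂g_{ij}/∂x_k) dx_k ∧ dx_i ∧ dx_j.
Expand each term, using dx_k ∧ dx_i ∧ dx_j = sgn(permutation) dx_{(a)} ∧ dx_{(b)} ∧ dx_{(c)} with (a < b < c) sorted:
  d(3*w*z) includes (∂/∂z)(3*w*z) dz = (3*w) dz, which multiplied by dx ∧ dy gives (3*w) dx ∧ dy ∧ dz
  d(3*w*z) includes (∂/∂w)(3*w*z) dw = (3*z) dw, which multiplied by dx ∧ dy gives (3*z) dx ∧ dy ∧ dw
  d(w*(w + 3*z)) includes (∂/∂w)(w*(w + 3*z)) dw = (2*w + 3*z) dw, which multiplied by dx ∧ dz gives (2*w + 3*z) dx ∧ dz ∧ dw
  d(w^2 + w*z + x*y) includes (∂/∂x)(w^2 + w*z + x*y) dx = (y) dx, which multiplied by dy ∧ dz gives (y) dx ∧ dy ∧ dz
  d(w^2 + w*z + x*y) includes (∂/∂w)(w^2 + w*z + x*y) dw = (2*w + z) dw, which multiplied by dy ∧ dz gives (2*w + z) dy ∧ dz ∧ dw
  d(z*(-w + x + 3*y)) includes (∂/∂x)(z*(-w + x + 3*y)) dx = (z) dx, which multiplied by dy ∧ dw gives (z) dx ∧ dy ∧ dw
  d(z*(-w + x + 3*y)) includes (∂/∂z)(z*(-w + x + 3*y)) dz = (-w + x + 3*y) dz, which multiplied by dy ∧ dw gives (w - x - 3*y) dy ∧ dz ∧ dw
  d(2*w*x + x*z + 3*y^2) includes (∂/∂x)(2*w*x + x*z + 3*y^2) dx = (2*w + z) dx, which multiplied by dz ∧ dw gives (2*w + z) dx ∧ dz ∧ dw
  d(2*w*x + x*z + 3*y^2) includes (∂/∂y)(2*w*x + x*z + 3*y^2) dy = (6*y) dy, which multiplied by dz ∧ dw gives (6*y) dy ∧ dz ∧ dw
Collecting like 3-forms: d(omega) = (3*w + y) dx ∧ dy ∧ dz + (4*z) dx ∧ dy ∧ dw + (4*w + 4*z) dx ∧ dz ∧ dw + (3*w - x + 3*y + z) dy ∧ dz ∧ dw.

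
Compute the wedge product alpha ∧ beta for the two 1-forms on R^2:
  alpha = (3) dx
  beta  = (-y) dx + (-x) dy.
alpha ∧ beta = (-3*x) dx ∧ dy

Distribute the wedge, using dx_i ∧ dx_j = -dx_j ∧ dx_i and dx_i ∧ dx_i = 0. For each pair (i, j) with i < j, the coefficient of dx_i ∧ dx_j in alpha ∧ beta is (alpha_i * beta_j - alpha_j * beta_i). Collecting: alpha ∧ beta = (-3*x) dx ∧ dy.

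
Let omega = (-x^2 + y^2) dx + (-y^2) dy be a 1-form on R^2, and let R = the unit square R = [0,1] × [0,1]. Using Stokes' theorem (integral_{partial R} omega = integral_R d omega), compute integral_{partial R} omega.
integral_(partial R) omega = -1

Stokes: integral_partial_R omega = integral_R d omega with d omega = (∂Q/∂x - ∂P/∂y) dx ∧ dy.
  ∂Q/∂x = 0
  ∂P/∂y = 2*y
  integrand = ∂Q/∂x - ∂P/∂y = -2*y.
Integrating over R: integral_0^1 integral_0^1 (-2*y) dx dy = -1.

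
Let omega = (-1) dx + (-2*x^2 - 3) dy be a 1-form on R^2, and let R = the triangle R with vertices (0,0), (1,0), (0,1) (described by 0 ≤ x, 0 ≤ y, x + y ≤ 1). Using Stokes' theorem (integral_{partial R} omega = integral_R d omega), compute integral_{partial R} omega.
integral_(partial R) omega = -2/3

Stokes: integral_partial_R omega = integral_R d omega with d omega = (∂Q/∂x - ∂P/∂y) dx ∧ dy.
  ∂Q/∂x = -4*x
  ∂P/∂y = 0
  integrand = ∂Q/∂x - ∂P/∂y = -4*x.
Integrating over R: integral_0^1 integral_0^{1-x} (-4*x) dy dx = -2/3.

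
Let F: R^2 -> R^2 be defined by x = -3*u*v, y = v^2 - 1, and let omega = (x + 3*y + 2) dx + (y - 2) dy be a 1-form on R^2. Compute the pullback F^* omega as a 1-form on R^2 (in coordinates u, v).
F^* omega = (3*v*(3*u*v - 3*v^2 + 1)) du + (9*u^2*v - 9*u*v^2 + 3*u + 2*v^3 - 6*v) dv

Using F^*(f dg) = (f ∘ F) d(g ∘ F), substitute each coordinate x_i by F_i(u, v) in f_i, and replace dx_i by d F_i = (∂F_i/∂u) du + (∂F_i/∂v) dv.
  For the x component: f_1(F) = -3*u*v + 3*v^2 - 1; d F_1 = (-3*v) du + (-3*u) dv
  For the y component: f_2(F) = v^2 - 3; d F_2 = (0) du + (2*v) dv
Combining and collecting du, dv coefficients:
  coeff of du: 3*v*(3*u*v - 3*v^2 + 1)
  coeff of dv: 9*u^2*v - 9*u*v^2 + 3*u + 2*v^3 - 6*v
F^* omega = (3*v*(3*u*v - 3*v^2 + 1)) du + (9*u^2*v - 9*u*v^2 + 3*u + 2*v^3 - 6*v) dv.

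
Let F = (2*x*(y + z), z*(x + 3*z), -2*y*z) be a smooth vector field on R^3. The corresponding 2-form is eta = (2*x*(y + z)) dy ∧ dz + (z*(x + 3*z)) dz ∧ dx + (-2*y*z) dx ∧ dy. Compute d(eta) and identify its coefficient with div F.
d(eta) = (2*z) dx ∧ dy ∧ dz; div F = 2*z

For a 2-form in R^3 of the form above, applying d gives a 3-form with coefficient ∂P/∂x + ∂Q/∂y + ∂R/∂z:
  ∂P/∂x = 2*y + 2*z
  ∂Q/∂y = 0
  ∂R/∂z = -2*y
Sum = 2*z, which is exactly div F.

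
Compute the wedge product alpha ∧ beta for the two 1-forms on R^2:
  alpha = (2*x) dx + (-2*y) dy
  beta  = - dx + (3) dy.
alpha ∧ beta = (6*x - 2*y) dx ∧ dy

Distribute the wedge, using dx_i ∧ dx_j = -dx_j ∧ dx_i and dx_i ∧ dx_i = 0. For each pair (i, j) with i < j, the coefficient of dx_i ∧ dx_j in alpha ∧ beta is (alpha_i * beta_j - alpha_j * beta_i). Collecting: alpha ∧ beta = (6*x - 2*y) dx ∧ dy.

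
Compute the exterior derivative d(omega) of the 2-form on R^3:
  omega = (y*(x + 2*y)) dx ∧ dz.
d(omega) = (-x - 4*y) dx ∧ dy ∧ dz

For a 2-form omega = sum_{i<j} g_{ij} dx_i ∧ dx_j, the exterior derivative is
  d(omega) = sum_{i<j} d(g_{ij}) ∧ dx_i ∧ dx_j = sum_{i<j, k} (∂g_{ij}/∂x_k) dx_k ∧ dx_i ∧ dx_j.
Expand each term, using dx_k ∧ dx_i ∧ dx_j = sgn(permutation) dx_{(a)} ∧ dx_{(b)} ∧ dx_{(c)} with (a < b < c) sorted:
  d(y*(x + 2*y)) includes (∂/∂y)(y*(x + 2*y)) dy = (x + 4*y) dy, which multiplied by dx ∧ dz gives (-x - 4*y) dx ∧ dy ∧ dz
Collecting like 3-forms: d(omega) = (-x - 4*y) dx ∧ dy ∧ dz.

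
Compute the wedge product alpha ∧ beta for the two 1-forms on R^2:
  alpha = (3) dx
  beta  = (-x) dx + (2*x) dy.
alpha ∧ beta = (6*x) dx ∧ dy

Distribute the wedge, using dx_i ∧ dx_j = -dx_j ∧ dx_i and dx_i ∧ dx_i = 0. For each pair (i, j) with i < j, the coefficient of dx_i ∧ dx_j in alpha ∧ beta is (alpha_i * beta_j - alpha_j * beta_i). Collecting: alpha ∧ beta = (6*x) dx ∧ dy.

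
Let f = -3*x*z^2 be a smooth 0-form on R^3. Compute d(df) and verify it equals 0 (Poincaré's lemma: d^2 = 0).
d(df) = 0

Step 1: df = sum_i (∂f/∂x_i) dx_i = (-3*z^2) dx + (0) dy + (-6*x*z) dz.
Step 2: Apply d again. Using the 1-form formula, the coefficient of dx ∧ dy in d(df) is ∂^2 f/∂x ∂y - ∂^2 f/∂y ∂x = (0) - (0) = 0 (equality of mixed partials for smooth f).
Similarly for dx ∧ dz and dy ∧ dz — all coefficients vanish. So d(df) = 0.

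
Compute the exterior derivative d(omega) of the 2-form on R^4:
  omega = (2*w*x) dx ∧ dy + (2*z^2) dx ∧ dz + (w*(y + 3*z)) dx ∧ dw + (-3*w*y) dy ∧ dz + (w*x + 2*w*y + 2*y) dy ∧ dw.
d(omega) = (2*x) dx ∧ dy ∧ dw + (-3*w) dx ∧ dz ∧ dw + (-3*y) dy ∧ dz ∧ dw

For a 2-form omega = sum_{i<j} g_{ij} dx_i ∧ dx_j, the exterior derivative is
  d(omega) = sum_{i<j} d(g_{ij}) ∧ dx_i ∧ dx_j = sum_{i<j, k} (∂g_{ij}/∂x_k) dx_k ∧ dx_i ∧ dx_j.
Expand each term, using dx_k ∧ dx_i ∧ dx_j = sgn(permutation) dx_{(a)} ∧ dx_{(b)} ∧ dx_{(c)} with (a < b < c) sorted:
  d(2*w*x) includes (∂/∂w)(2*w*x) dw = (2*x) dw, which multiplied by dx ∧ dy gives (2*x) dx ∧ dy ∧ dw
  d(w*(y + 3*z)) includes (∂/∂y)(w*(y + 3*z)) dy = (w) dy, which multiplied by dx ∧ dw gives (-w) dx ∧ dy ∧ dw
  d(w*(y + 3*z)) includes (∂/∂z)(w*(y + 3*z)) dz = (3*w) dz, which multiplied by dx ∧ dw gives (-3*w) dx ∧ dz ∧ dw
  d(-3*w*y) includes (∂/∂w)(-3*w*y) dw = (-3*y) dw, which multiplied by dy ∧ dz gives (-3*y) dy ∧ dz ∧ dw
  d(w*x + 2*w*y + 2*y) includes (∂/∂x)(w*x + 2*w*y + 2*y) dx = (w) dx, which multiplied by dy ∧ dw gives (w) dx ∧ dy ∧ dw
Collecting like 3-forms: d(omega) = (2*x) dx ∧ dy ∧ dw + (-3*w) dx ∧ dz ∧ dw + (-3*y) dy ∧ dz ∧ dw.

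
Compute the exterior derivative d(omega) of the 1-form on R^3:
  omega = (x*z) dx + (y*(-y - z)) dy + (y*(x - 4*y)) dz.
d(omega) = (-x + y) dx ∧ dz + (x - 7*y) dy ∧ dz

For a 1-form omega = sum_i f_i dx_i, the exterior derivative is
  d(omega) = sum_{i < j} (∂f_j/∂x_i - ∂f_i/∂x_j) dx_i ∧ dx_j.
  coefficient of dx ∧ dz: ∂f_3/∂x - ∂f_1/∂z = ∂(y*(x - 4*y))/∂x - ∂(x*z)/∂z = -x + y
  coefficient of dy ∧ dz: ∂f_3/∂y - ∂f_2/∂z = ∂(y*(x - 4*y))/∂y - ∂(y*(-y - z))/∂z = x - 7*y
Assembling: d(omega) = (-x + y) dx ∧ dz + (x - 7*y) dy ∧ dz.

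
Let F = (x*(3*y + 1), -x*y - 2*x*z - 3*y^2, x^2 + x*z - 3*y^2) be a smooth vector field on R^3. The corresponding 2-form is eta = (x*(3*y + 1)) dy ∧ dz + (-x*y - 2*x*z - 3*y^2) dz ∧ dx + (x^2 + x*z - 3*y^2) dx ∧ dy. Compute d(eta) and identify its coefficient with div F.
d(eta) = (1 - 3*y) dx ∧ dy ∧ dz; div F = 1 - 3*y

For a 2-form in R^3 of the form above, applying d gives a 3-form with coefficient ∂P/∂x + ∂Q/∂y + ∂R/∂z:
  ∂P/∂x = 3*y + 1
  ∂Q/∂y = -x - 6*y
  ∂R/∂z = x
Sum = 1 - 3*y, which is exactly div F.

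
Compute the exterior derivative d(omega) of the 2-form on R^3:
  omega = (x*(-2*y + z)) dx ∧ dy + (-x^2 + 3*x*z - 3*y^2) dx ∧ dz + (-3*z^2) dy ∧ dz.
d(omega) = (x + 6*y) dx ∧ dy ∧ dz

For a 2-form omega = sum_{i<j} g_{ij} dx_i ∧ dx_j, the exterior derivative is
  d(omega) = sum_{i<j} d(g_{ij}) ∧ dx_i ∧ dx_j = sum_{i<j, k} (∂g_{ij}/∂x_k) dx_k ∧ dx_i ∧ dx_j.
Expand each term, using dx_k ∧ dx_i ∧ dx_j = sgn(permutation) dx_{(a)} ∧ dx_{(b)} ∧ dx_{(c)} with (a < b < c) sorted:
  d(x*(-2*y + z)) includes (∂/∂z)(x*(-2*y + z)) dz = (x) dz, which multiplied by dx ∧ dy gives (x) dx ∧ dy ∧ dz
  d(-x^2 + 3*x*z - 3*y^2) includes (∂/∂y)(-x^2 + 3*x*z - 3*y^2) dy = (-6*y) dy, which multiplied by dx ∧ dz gives (6*y) dx ∧ dy ∧ dz
Collecting like 3-forms: d(omega) = (x + 6*y) dx ∧ dy ∧ dz.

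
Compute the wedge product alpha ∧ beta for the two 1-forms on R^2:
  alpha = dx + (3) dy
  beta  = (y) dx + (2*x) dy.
alpha ∧ beta = (2*x - 3*y) dx ∧ dy

Distribute the wedge, using dx_i ∧ dx_j = -dx_j ∧ dx_i and dx_i ∧ dx_i = 0. For each pair (i, j) with i < j, the coefficient of dx_i ∧ dx_j in alpha ∧ beta is (alpha_i * beta_j - alpha_j * beta_i). Collecting: alpha ∧ beta = (2*x - 3*y) dx ∧ dy.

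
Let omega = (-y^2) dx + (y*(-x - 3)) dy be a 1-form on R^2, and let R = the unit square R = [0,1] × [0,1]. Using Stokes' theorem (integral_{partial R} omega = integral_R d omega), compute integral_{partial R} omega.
integral_(partial R) omega = 1/2

Stokes: integral_partial_R omega = integral_R d omega with d omega = (∂Q/∂x - ∂P/∂y) dx ∧ dy.
  ∂Q/∂x = -y
  ∂P/∂y = -2*y
  integrand = ∂Q/∂x - ∂P/∂y = y.
Integrating over R: integral_0^1 integral_0^1 (y) dx dy = 1/2.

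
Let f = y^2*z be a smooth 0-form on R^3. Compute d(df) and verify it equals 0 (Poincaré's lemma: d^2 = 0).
d(df) = 0

Step 1: df = sum_i (∂f/∂x_i) dx_i = (0) dx + (2*y*z) dy + (y^2) dz.
Step 2: Apply d again. Using the 1-form formula, the coefficient of dx ∧ dy in d(df) is ∂^2 f/∂x ∂y - ∂^2 f/∂y ∂x = (0) - (0) = 0 (equality of mixed partials for smooth f).
Similarly for dx ∧ dz and dy ∧ dz — all coefficients vanish. So d(df) = 0.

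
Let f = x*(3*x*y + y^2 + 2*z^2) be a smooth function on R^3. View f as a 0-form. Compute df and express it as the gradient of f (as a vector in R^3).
df = (6*x*y + y^2 + 2*z^2) dx + (x*(3*x + 2*y)) dy + (4*x*z) dz; grad f = (6*x*y + y^2 + 2*z^2, x*(3*x + 2*y), 4*x*z)

For a 0-form f, d f = (∂f/∂x) dx + (∂f/∂y) dy + (∂f/∂z) dz. The components of the vector representation are exactly the entries of grad f in Cartesian coordinates:
  ∂f/∂x = 6*x*y + y^2 + 2*z^2
  ∂f/∂y = x*(3*x + 2*y)
  ∂f/∂z = 4*x*z.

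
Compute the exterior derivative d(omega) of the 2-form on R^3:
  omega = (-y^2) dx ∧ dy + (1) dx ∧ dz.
d(omega) = 0

For a 2-form omega = sum_{i<j} g_{ij} dx_i ∧ dx_j, the exterior derivative is
  d(omega) = sum_{i<j} d(g_{ij}) ∧ dx_i ∧ dx_j = sum_{i<j, k} (∂g_{ij}/∂x_k) dx_k ∧ dx_i ∧ dx_j.
Expand each term, using dx_k ∧ dx_i ∧ dx_j = sgn(permutation) dx_{(a)} ∧ dx_{(b)} ∧ dx_{(c)} with (a < b < c) sorted:

Collecting like 3-forms: d(omega) = 0.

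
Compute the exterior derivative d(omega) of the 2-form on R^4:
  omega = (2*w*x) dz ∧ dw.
d(omega) = (2*w) dx ∧ dz ∧ dw

For a 2-form omega = sum_{i<j} g_{ij} dx_i ∧ dx_j, the exterior derivative is
  d(omega) = sum_{i<j} d(g_{ij}) ∧ dx_i ∧ dx_j = sum_{i<j, k} (∂g_{ij}/∂x_k) dx_k ∧ dx_i ∧ dx_j.
Expand each term, using dx_k ∧ dx_i ∧ dx_j = sgn(permutation) dx_{(a)} ∧ dx_{(b)} ∧ dx_{(c)} with (a < b < c) sorted:
  d(2*w*x) includes (∂/∂x)(2*w*x) dx = (2*w) dx, which multiplied by dz ∧ dw gives (2*w) dx ∧ dz ∧ dw
Collecting like 3-forms: d(omega) = (2*w) dx ∧ dz ∧ dw.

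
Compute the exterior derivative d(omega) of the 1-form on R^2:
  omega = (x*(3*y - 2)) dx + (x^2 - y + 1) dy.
d(omega) = (-x) dx ∧ dy

For a 1-form omega = sum_i f_i dx_i, the exterior derivative is
  d(omega) = sum_{i < j} (∂f_j/∂x_i - ∂f_i/∂x_j) dx_i ∧ dx_j.
  coefficient of dx ∧ dy: ∂f_2/∂x - ∂f_1/∂y = ∂(x^2 - y + 1)/∂x - ∂(x*(3*y - 2))/∂y = -x
Assembling: d(omega) = (-x) dx ∧ dy.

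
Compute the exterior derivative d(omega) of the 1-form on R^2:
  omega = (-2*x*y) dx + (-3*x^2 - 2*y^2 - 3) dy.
d(omega) = (-4*x) dx ∧ dy

For a 1-form omega = sum_i f_i dx_i, the exterior derivative is
  d(omega) = sum_{i < j} (∂f_j/∂x_i - ∂f_i/∂x_j) dx_i ∧ dx_j.
  coefficient of dx ∧ dy: ∂f_2/∂x - ∂f_1/∂y = ∂(-3*x^2 - 2*y^2 - 3)/∂x - ∂(-2*x*y)/∂y = -4*x
Assembling: d(omega) = (-4*x) dx ∧ dy.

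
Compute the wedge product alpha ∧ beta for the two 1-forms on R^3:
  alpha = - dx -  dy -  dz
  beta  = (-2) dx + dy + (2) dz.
alpha ∧ beta = (-3) dx ∧ dy + (-4) dx ∧ dz + (-1) dy ∧ dz

Distribute the wedge, using dx_i ∧ dx_j = -dx_j ∧ dx_i and dx_i ∧ dx_i = 0. For each pair (i, j) with i < j, the coefficient of dx_i ∧ dx_j in alpha ∧ beta is (alpha_i * beta_j - alpha_j * beta_i). Collecting: alpha ∧ beta = (-3) dx ∧ dy + (-4) dx ∧ dz + (-1) dy ∧ dz.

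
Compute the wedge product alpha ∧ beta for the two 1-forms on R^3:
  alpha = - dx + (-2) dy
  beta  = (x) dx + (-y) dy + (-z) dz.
alpha ∧ beta = (2*x + y) dx ∧ dy + (z) dx ∧ dz + (2*z) dy ∧ dz

Distribute the wedge, using dx_i ∧ dx_j = -dx_j ∧ dx_i and dx_i ∧ dx_i = 0. For each pair (i, j) with i < j, the coefficient of dx_i ∧ dx_j in alpha ∧ beta is (alpha_i * beta_j - alpha_j * beta_i). Collecting: alpha ∧ beta = (2*x + y) dx ∧ dy + (z) dx ∧ dz + (2*z) dy ∧ dz.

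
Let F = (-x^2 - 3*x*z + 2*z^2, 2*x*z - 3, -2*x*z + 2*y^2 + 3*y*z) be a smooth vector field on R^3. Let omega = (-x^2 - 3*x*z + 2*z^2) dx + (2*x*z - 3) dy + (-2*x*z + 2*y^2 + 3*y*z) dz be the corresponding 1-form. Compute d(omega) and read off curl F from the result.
d(omega) = (-2*x + 4*y + 3*z) dy ∧ dz + (-3*x + 6*z) dz ∧ dx + (2*z) dx ∧ dy; curl F = (-2*x + 4*y + 3*z, -3*x + 6*z, 2*z)

d omega = sum_{i<j} (∂f_j/∂x_i - ∂f_i/∂x_j) dx_i ∧ dx_j. Under the identification (dy ∧ dz, dz ∧ dx, dx ∧ dy) ↔ (e_x, e_y, e_z), the coefficients are exactly the components of curl F. Compute:
  ∂R/∂y - ∂Q/∂z = (4*y + 3*z) - (2*x) = -2*x + 4*y + 3*z
  ∂P/∂z - ∂R/∂x = (-3*x + 4*z) - (-2*z) = -3*x + 6*z
  ∂Q/∂x - ∂P/∂y = (2*z) - (0) = 2*z.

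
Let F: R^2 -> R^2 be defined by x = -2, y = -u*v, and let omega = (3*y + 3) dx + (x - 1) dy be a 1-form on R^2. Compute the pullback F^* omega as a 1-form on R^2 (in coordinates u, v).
F^* omega = (3*v) du + (3*u) dv

Using F^*(f dg) = (f ∘ F) d(g ∘ F), substitute each coordinate x_i by F_i(u, v) in f_i, and replace dx_i by d F_i = (∂F_i/∂u) du + (∂F_i/∂v) dv.
  For the x component: f_1(F) = -3*u*v + 3; d F_1 = (0) du + (0) dv
  For the y component: f_2(F) = -3; d F_2 = (-v) du + (-u) dv
Combining and collecting du, dv coefficients:
  coeff of du: 3*v
  coeff of dv: 3*u
F^* omega = (3*v) du + (3*u) dv.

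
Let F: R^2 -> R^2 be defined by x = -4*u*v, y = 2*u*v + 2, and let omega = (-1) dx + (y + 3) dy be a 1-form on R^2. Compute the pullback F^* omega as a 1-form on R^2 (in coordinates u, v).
F^* omega = (2*v*(2*u*v + 7)) du + (2*u*(2*u*v + 7)) dv

Using F^*(f dg) = (f ∘ F) d(g ∘ F), substitute each coordinate x_i by F_i(u, v) in f_i, and replace dx_i by d F_i = (∂F_i/∂u) du + (∂F_i/∂v) dv.
  For the x component: f_1(F) = -1; d F_1 = (-4*v) du + (-4*u) dv
  For the y component: f_2(F) = 2*u*v + 5; d F_2 = (2*v) du + (2*u) dv
Combining and collecting du, dv coefficients:
  coeff of du: 2*v*(2*u*v + 7)
  coeff of dv: 2*u*(2*u*v + 7)
F^* omega = (2*v*(2*u*v + 7)) du + (2*u*(2*u*v + 7)) dv.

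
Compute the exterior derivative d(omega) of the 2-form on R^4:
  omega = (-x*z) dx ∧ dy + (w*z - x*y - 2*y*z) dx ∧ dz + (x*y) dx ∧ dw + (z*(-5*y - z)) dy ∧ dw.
d(omega) = (2*z) dx ∧ dy ∧ dz + (z) dx ∧ dz ∧ dw + (-x) dx ∧ dy ∧ dw + (5*y + 2*z) dy ∧ dz ∧ dw

For a 2-form omega = sum_{i<j} g_{ij} dx_i ∧ dx_j, the exterior derivative is
  d(omega) = sum_{i<j} d(g_{ij}) ∧ dx_i ∧ dx_j = sum_{i<j, k} (∂g_{ij}/∂x_k) dx_k ∧ dx_i ∧ dx_j.
Expand each term, using dx_k ∧ dx_i ∧ dx_j = sgn(permutation) dx_{(a)} ∧ dx_{(b)} ∧ dx_{(c)} with (a < b < c) sorted:
  d(-x*z) includes (∂/∂z)(-x*z) dz = (-x) dz, which multiplied by dx ∧ dy gives (-x) dx ∧ dy ∧ dz
  d(w*z - x*y - 2*y*z) includes (∂/∂y)(w*z - x*y - 2*y*z) dy = (-x - 2*z) dy, which multiplied by dx ∧ dz gives (x + 2*z) dx ∧ dy ∧ dz
  d(w*z - x*y - 2*y*z) includes (∂/∂w)(w*z - x*y - 2*y*z) dw = (z) dw, which multiplied by dx ∧ dz gives (z) dx ∧ dz ∧ dw
  d(x*y) includes (∂/∂y)(x*y) dy = (x) dy, which multiplied by dx ∧ dw gives (-x) dx ∧ dy ∧ dw
  d(z*(-5*y - z)) includes (∂/∂z)(z*(-5*y - z)) dz = (-5*y - 2*z) dz, which multiplied by dy ∧ dw gives (5*y + 2*z) dy ∧ dz ∧ dw
Collecting like 3-forms: d(omega) = (2*z) dx ∧ dy ∧ dz + (z) dx ∧ dz ∧ dw + (-x) dx ∧ dy ∧ dw + (5*y + 2*z) dy ∧ dz ∧ dw.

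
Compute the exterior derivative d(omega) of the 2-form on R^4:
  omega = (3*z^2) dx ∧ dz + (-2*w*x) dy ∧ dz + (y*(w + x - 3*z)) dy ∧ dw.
d(omega) = (-2*w) dx ∧ dy ∧ dz + (-2*x + 3*y) dy ∧ dz ∧ dw + (y) dx ∧ dy ∧ dw

For a 2-form omega = sum_{i<j} g_{ij} dx_i ∧ dx_j, the exterior derivative is
  d(omega) = sum_{i<j} d(g_{ij}) ∧ dx_i ∧ dx_j = sum_{i<j, k} (∂g_{ij}/∂x_k) dx_k ∧ dx_i ∧ dx_j.
Expand each term, using dx_k ∧ dx_i ∧ dx_j = sgn(permutation) dx_{(a)} ∧ dx_{(b)} ∧ dx_{(c)} with (a < b < c) sorted:
  d(-2*w*x) includes (∂/∂x)(-2*w*x) dx = (-2*w) dx, which multiplied by dy ∧ dz gives (-2*w) dx ∧ dy ∧ dz
  d(-2*w*x) includes (∂/∂w)(-2*w*x) dw = (-2*x) dw, which multiplied by dy ∧ dz gives (-2*x) dy ∧ dz ∧ dw
  d(y*(w + x - 3*z)) includes (∂/∂x)(y*(w + x - 3*z)) dx = (y) dx, which multiplied by dy ∧ dw gives (y) dx ∧ dy ∧ dw
  d(y*(w + x - 3*z)) includes (∂/∂z)(y*(w + x - 3*z)) dz = (-3*y) dz, which multiplied by dy ∧ dw gives (3*y) dy ∧ dz ∧ dw
Collecting like 3-forms: d(omega) = (-2*w) dx ∧ dy ∧ dz + (-2*x + 3*y) dy ∧ dz ∧ dw + (y) dx ∧ dy ∧ dw.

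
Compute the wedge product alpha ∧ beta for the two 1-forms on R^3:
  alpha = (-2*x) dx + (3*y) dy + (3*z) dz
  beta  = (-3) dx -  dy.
alpha ∧ beta = (2*x + 9*y) dx ∧ dy + (9*z) dx ∧ dz + (3*z) dy ∧ dz

Distribute the wedge, using dx_i ∧ dx_j = -dx_j ∧ dx_i and dx_i ∧ dx_i = 0. For each pair (i, j) with i < j, the coefficient of dx_i ∧ dx_j in alpha ∧ beta is (alpha_i * beta_j - alpha_j * beta_i). Collecting: alpha ∧ beta = (2*x + 9*y) dx ∧ dy + (9*z) dx ∧ dz + (3*z) dy ∧ dz.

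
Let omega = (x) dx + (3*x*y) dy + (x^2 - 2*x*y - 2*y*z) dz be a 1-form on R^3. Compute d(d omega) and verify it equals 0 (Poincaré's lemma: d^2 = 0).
d(d omega) = 0

Step 1: d omega = sum_{i<j} (∂f_j/∂x_i - ∂f_i/∂x_j) dx_i ∧ dx_j:
  coeff of dx ∧ dy: 3*y
  coeff of dx ∧ dz: 2*x - 2*y
  coeff of dy ∧ dz: -2*x - 2*z
Step 2: Apply d again to each 2-form coefficient. The only possible 3-form in R^3 is dx ∧ dy ∧ dz, with coefficient
  ∂(coeff of dy∧dz)/∂x - ∂(coeff of dx∧dz)/∂y + ∂(coeff of dx∧dy)/∂z
  = ∂/∂x (-2*x - 2*z) - ∂/∂y (2*x - 2*y) + ∂/∂z (3*y).
Each of these terms simplifies to sums of mixed partials that cancel in pairs. The result is 0 (by equality of mixed partials for smooth functions — Schwarz / Clairaut).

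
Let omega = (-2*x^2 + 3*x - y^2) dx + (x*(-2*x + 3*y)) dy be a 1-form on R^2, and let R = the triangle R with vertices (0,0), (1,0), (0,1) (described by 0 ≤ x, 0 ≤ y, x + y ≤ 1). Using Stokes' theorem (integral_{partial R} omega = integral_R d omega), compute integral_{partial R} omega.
integral_(partial R) omega = 1/6

Stokes: integral_partial_R omega = integral_R d omega with d omega = (∂Q/∂x - ∂P/∂y) dx ∧ dy.
  ∂Q/∂x = -4*x + 3*y
  ∂P/∂y = -2*y
  integrand = ∂Q/∂x - ∂P/∂y = -4*x + 5*y.
Integrating over R: integral_0^1 integral_0^{1-x} (-4*x + 5*y) dy dx = 1/6.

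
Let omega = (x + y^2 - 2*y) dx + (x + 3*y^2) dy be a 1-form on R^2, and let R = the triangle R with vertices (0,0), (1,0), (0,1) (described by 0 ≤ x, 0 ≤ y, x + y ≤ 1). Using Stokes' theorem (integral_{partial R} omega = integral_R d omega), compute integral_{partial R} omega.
integral_(partial R) omega = 7/6

Stokes: integral_partial_R omega = integral_R d omega with d omega = (∂Q/∂x - ∂P/∂y) dx ∧ dy.
  ∂Q/∂x = 1
  ∂P/∂y = 2*y - 2
  integrand = ∂Q/∂x - ∂P/∂y = 3 - 2*y.
Integrating over R: integral_0^1 integral_0^{1-x} (3 - 2*y) dy dx = 7/6.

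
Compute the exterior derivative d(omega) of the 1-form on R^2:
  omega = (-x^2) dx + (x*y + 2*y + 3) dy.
d(omega) = (y) dx ∧ dy

For a 1-form omega = sum_i f_i dx_i, the exterior derivative is
  d(omega) = sum_{i < j} (∂f_j/∂x_i - ∂f_i/∂x_j) dx_i ∧ dx_j.
  coefficient of dx ∧ dy: ∂f_2/∂x - ∂f_1/∂y = ∂(x*y + 2*y + 3)/∂x - ∂(-x^2)/∂y = y
Assembling: d(omega) = (y) dx ∧ dy.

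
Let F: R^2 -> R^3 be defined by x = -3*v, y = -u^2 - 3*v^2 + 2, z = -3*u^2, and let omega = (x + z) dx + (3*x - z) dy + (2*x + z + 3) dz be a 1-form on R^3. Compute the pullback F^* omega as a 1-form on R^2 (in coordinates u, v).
F^* omega = (6*u*(2*u^2 + 9*v - 3)) du + (-18*u^2*v + 9*u^2 + 54*v^2 + 9*v) dv

Using F^*(f dg) = (f ∘ F) d(g ∘ F), substitute each coordinate x_i by F_i(u, v) in f_i, and replace dx_i by d F_i = (∂F_i/∂u) du + (∂F_i/∂v) dv.
  For the x component: f_1(F) = -3*u^2 - 3*v; d F_1 = (0) du + (-3) dv
  For the y component: f_2(F) = 3*u^2 - 9*v; d F_2 = (-2*u) du + (-6*v) dv
  For the z component: f_3(F) = -3*u^2 - 6*v + 3; d F_3 = (-6*u) du + (0) dv
Combining and collecting du, dv coefficients:
  coeff of du: 6*u*(2*u^2 + 9*v - 3)
  coeff of dv: -18*u^2*v + 9*u^2 + 54*v^2 + 9*v
F^* omega = (6*u*(2*u^2 + 9*v - 3)) du + (-18*u^2*v + 9*u^2 + 54*v^2 + 9*v) dv.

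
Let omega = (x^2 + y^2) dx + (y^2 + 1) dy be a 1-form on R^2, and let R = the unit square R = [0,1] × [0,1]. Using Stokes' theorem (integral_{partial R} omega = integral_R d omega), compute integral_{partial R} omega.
integral_(partial R) omega = -1

Stokes: integral_partial_R omega = integral_R d omega with d omega = (∂Q/∂x - ∂P/∂y) dx ∧ dy.
  ∂Q/∂x = 0
  ∂P/∂y = 2*y
  integrand = ∂Q/∂x - ∂P/∂y = -2*y.
Integrating over R: integral_0^1 integral_0^1 (-2*y) dx dy = -1.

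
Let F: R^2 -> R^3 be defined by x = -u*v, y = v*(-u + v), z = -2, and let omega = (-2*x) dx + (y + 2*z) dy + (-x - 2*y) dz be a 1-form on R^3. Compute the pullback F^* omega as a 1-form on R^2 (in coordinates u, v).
F^* omega = (v*(-u*v - v^2 + 4)) du + (-u^2*v - 3*u*v^2 + 4*u + 2*v^3 - 8*v) dv

Using F^*(f dg) = (f ∘ F) d(g ∘ F), substitute each coordinate x_i by F_i(u, v) in f_i, and replace dx_i by d F_i = (∂F_i/∂u) du + (∂F_i/∂v) dv.
  For the x component: f_1(F) = 2*u*v; d F_1 = (-v) du + (-u) dv
  For the y component: f_2(F) = -u*v + v^2 - 4; d F_2 = (-v) du + (-u + 2*v) dv
  For the z component: f_3(F) = v*(3*u - 2*v); d F_3 = (0) du + (0) dv
Combining and collecting du, dv coefficients:
  coeff of du: v*(-u*v - v^2 + 4)
  coeff of dv: -u^2*v - 3*u*v^2 + 4*u + 2*v^3 - 8*v
F^* omega = (v*(-u*v - v^2 + 4)) du + (-u^2*v - 3*u*v^2 + 4*u + 2*v^3 - 8*v) dv.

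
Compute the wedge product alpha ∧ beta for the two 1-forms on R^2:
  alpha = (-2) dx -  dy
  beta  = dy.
alpha ∧ beta = (-2) dx ∧ dy

Distribute the wedge, using dx_i ∧ dx_j = -dx_j ∧ dx_i and dx_i ∧ dx_i = 0. For each pair (i, j) with i < j, the coefficient of dx_i ∧ dx_j in alpha ∧ beta is (alpha_i * beta_j - alpha_j * beta_i). Collecting: alpha ∧ beta = (-2) dx ∧ dy.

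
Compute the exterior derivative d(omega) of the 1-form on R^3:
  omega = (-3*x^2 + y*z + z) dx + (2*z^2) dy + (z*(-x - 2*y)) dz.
d(omega) = (-z) dx ∧ dy + (-y - z - 1) dx ∧ dz + (-6*z) dy ∧ dz

For a 1-form omega = sum_i f_i dx_i, the exterior derivative is
  d(omega) = sum_{i < j} (∂f_j/∂x_i - ∂f_i/∂x_j) dx_i ∧ dx_j.
  coefficient of dx ∧ dy: ∂f_2/∂x - ∂f_1/∂y = ∂(2*z^2)/∂x - ∂(-3*x^2 + y*z + z)/∂y = -z
  coefficient of dx ∧ dz: ∂f_3/∂x - ∂f_1/∂z = ∂(z*(-x - 2*y))/∂x - ∂(-3*x^2 + y*z + z)/∂z = -y - z - 1
  coefficient of dy ∧ dz: ∂f_3/∂y - ∂f_2/∂z = ∂(z*(-x - 2*y))/∂y - ∂(2*z^2)/∂z = -6*z
Assembling: d(omega) = (-z) dx ∧ dy + (-y - z - 1) dx ∧ dz + (-6*z) dy ∧ dz.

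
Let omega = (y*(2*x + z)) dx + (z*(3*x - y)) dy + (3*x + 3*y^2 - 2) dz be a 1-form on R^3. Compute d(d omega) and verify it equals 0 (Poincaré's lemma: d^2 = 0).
d(d omega) = 0

Step 1: d omega = sum_{i<j} (∂f_j/∂x_i - ∂f_i/∂x_j) dx_i ∧ dx_j:
  coeff of dx ∧ dy: -2*x + 2*z
  coeff of dx ∧ dz: 3 - y
  coeff of dy ∧ dz: -3*x + 7*y
Step 2: Apply d again to each 2-form coefficient. The only possible 3-form in R^3 is dx ∧ dy ∧ dz, with coefficient
  ∂(coeff of dy∧dz)/∂x - ∂(coeff of dx∧dz)/∂y + ∂(coeff of dx∧dy)/∂z
  = ∂/∂x (-3*x + 7*y) - ∂/∂y (3 - y) + ∂/∂z (-2*x + 2*z).
Each of these terms simplifies to sums of mixed partials that cancel in pairs. The result is 0 (by equality of mixed partials for smooth functions — Schwarz / Clairaut).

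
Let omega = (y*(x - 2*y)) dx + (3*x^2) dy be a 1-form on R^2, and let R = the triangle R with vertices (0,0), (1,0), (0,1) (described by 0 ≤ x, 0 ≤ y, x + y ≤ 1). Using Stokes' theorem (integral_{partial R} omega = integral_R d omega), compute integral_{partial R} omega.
integral_(partial R) omega = 3/2

Stokes: integral_partial_R omega = integral_R d omega with d omega = (∂Q/∂x - ∂P/∂y) dx ∧ dy.
  ∂Q/∂x = 6*x
  ∂P/∂y = x - 4*y
  integrand = ∂Q/∂x - ∂P/∂y = 5*x + 4*y.
Integrating over R: integral_0^1 integral_0^{1-x} (5*x + 4*y) dy dx = 3/2.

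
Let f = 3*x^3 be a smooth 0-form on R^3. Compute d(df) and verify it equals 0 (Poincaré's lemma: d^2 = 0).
d(df) = 0

Step 1: df = sum_i (∂f/∂x_i) dx_i = (9*x^2) dx + (0) dy + (0) dz.
Step 2: Apply d again. Using the 1-form formula, the coefficient of dx ∧ dy in d(df) is ∂^2 f/∂x ∂y - ∂^2 f/∂y ∂x = (0) - (0) = 0 (equality of mixed partials for smooth f).
Similarly for dx ∧ dz and dy ∧ dz — all coefficients vanish. So d(df) = 0.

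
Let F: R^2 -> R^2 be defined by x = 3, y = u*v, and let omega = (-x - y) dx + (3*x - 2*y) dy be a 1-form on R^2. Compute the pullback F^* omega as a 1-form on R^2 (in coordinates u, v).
F^* omega = (v*(-2*u*v + 9)) du + (u*(-2*u*v + 9)) dv

Using F^*(f dg) = (f ∘ F) d(g ∘ F), substitute each coordinate x_i by F_i(u, v) in f_i, and replace dx_i by d F_i = (∂F_i/∂u) du + (∂F_i/∂v) dv.
  For the x component: f_1(F) = -u*v - 3; d F_1 = (0) du + (0) dv
  For the y component: f_2(F) = -2*u*v + 9; d F_2 = (v) du + (u) dv
Combining and collecting du, dv coefficients:
  coeff of du: v*(-2*u*v + 9)
  coeff of dv: u*(-2*u*v + 9)
F^* omega = (v*(-2*u*v + 9)) du + (u*(-2*u*v + 9)) dv.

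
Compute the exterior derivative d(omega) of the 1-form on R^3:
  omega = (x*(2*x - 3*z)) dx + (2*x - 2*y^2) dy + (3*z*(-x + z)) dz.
d(omega) = (2) dx ∧ dy + (3*x - 3*z) dx ∧ dz

For a 1-form omega = sum_i f_i dx_i, the exterior derivative is
  d(omega) = sum_{i < j} (∂f_j/∂x_i - ∂f_i/∂x_j) dx_i ∧ dx_j.
  coefficient of dx ∧ dy: ∂f_2/∂x - ∂f_1/∂y = ∂(2*x - 2*y^2)/∂x - ∂(x*(2*x - 3*z))/∂y = 2
  coefficient of dx ∧ dz: ∂f_3/∂x - ∂f_1/∂z = ∂(3*z*(-x + z))/∂x - ∂(x*(2*x - 3*z))/∂z = 3*x - 3*z
Assembling: d(omega) = (2) dx ∧ dy + (3*x - 3*z) dx ∧ dz.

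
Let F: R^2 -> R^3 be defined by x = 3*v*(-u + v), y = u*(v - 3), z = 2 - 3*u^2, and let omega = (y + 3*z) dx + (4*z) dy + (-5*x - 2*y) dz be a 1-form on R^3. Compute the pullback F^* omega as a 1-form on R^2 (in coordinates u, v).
F^* omega = (-63*u^2*v + 87*u*v^2 + 9*u*v - 10*v - 24) du + (15*u^3 - 57*u^2*v + 9*u^2 + 6*u*v^2 - 18*u*v - 10*u + 36*v) dv

Using F^*(f dg) = (f ∘ F) d(g ∘ F), substitute each coordinate x_i by F_i(u, v) in f_i, and replace dx_i by d F_i = (∂F_i/∂u) du + (∂F_i/∂v) dv.
  For the x component: f_1(F) = -9*u^2 + u*v - 3*u + 6; d F_1 = (-3*v) du + (-3*u + 6*v) dv
  For the y component: f_2(F) = 8 - 12*u^2; d F_2 = (v - 3) du + (u) dv
  For the z component: f_3(F) = 13*u*v + 6*u - 15*v^2; d F_3 = (-6*u) du + (0) dv
Combining and collecting du, dv coefficients:
  coeff of du: -63*u^2*v + 87*u*v^2 + 9*u*v - 10*v - 24
  coeff of dv: 15*u^3 - 57*u^2*v + 9*u^2 + 6*u*v^2 - 18*u*v - 10*u + 36*v
F^* omega = (-63*u^2*v + 87*u*v^2 + 9*u*v - 10*v - 24) du + (15*u^3 - 57*u^2*v + 9*u^2 + 6*u*v^2 - 18*u*v - 10*u + 36*v) dv.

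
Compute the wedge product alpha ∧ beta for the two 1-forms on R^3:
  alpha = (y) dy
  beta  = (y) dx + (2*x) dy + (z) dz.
alpha ∧ beta = (-y^2) dx ∧ dy + (y*z) dy ∧ dz

Distribute the wedge, using dx_i ∧ dx_j = -dx_j ∧ dx_i and dx_i ∧ dx_i = 0. For each pair (i, j) with i < j, the coefficient of dx_i ∧ dx_j in alpha ∧ beta is (alpha_i * beta_j - alpha_j * beta_i). Collecting: alpha ∧ beta = (-y^2) dx ∧ dy + (y*z) dy ∧ dz.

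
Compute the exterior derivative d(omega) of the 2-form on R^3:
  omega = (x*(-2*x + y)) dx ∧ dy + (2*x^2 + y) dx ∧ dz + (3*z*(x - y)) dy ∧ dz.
d(omega) = (3*z - 1) dx ∧ dy ∧ dz

For a 2-form omega = sum_{i<j} g_{ij} dx_i ∧ dx_j, the exterior derivative is
  d(omega) = sum_{i<j} d(g_{ij}) ∧ dx_i ∧ dx_j = sum_{i<j, k} (∂g_{ij}/∂x_k) dx_k ∧ dx_i ∧ dx_j.
Expand each term, using dx_k ∧ dx_i ∧ dx_j = sgn(permutation) dx_{(a)} ∧ dx_{(b)} ∧ dx_{(c)} with (a < b < c) sorted:
  d(2*x^2 + y) includes (∂/∂y)(2*x^2 + y) dy = (1) dy, which multiplied by dx ∧ dz gives (-1) dx ∧ dy ∧ dz
  d(3*z*(x - y)) includes (∂/∂x)(3*z*(x - y)) dx = (3*z) dx, which multiplied by dy ∧ dz gives (3*z) dx ∧ dy ∧ dz
Collecting like 3-forms: d(omega) = (3*z - 1) dx ∧ dy ∧ dz.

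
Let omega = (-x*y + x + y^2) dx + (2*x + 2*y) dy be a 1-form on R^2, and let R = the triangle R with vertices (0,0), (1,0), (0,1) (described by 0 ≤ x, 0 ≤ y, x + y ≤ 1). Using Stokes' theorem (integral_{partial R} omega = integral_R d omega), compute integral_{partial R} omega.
integral_(partial R) omega = 5/6

Stokes: integral_partial_R omega = integral_R d omega with d omega = (∂Q/∂x - ∂P/∂y) dx ∧ dy.
  ∂Q/∂x = 2
  ∂P/∂y = -x + 2*y
  integrand = ∂Q/∂x - ∂P/∂y = x - 2*y + 2.
Integrating over R: integral_0^1 integral_0^{1-x} (x - 2*y + 2) dy dx = 5/6.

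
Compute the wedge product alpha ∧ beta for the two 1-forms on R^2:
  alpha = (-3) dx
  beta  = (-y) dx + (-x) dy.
alpha ∧ beta = (3*x) dx ∧ dy

Distribute the wedge, using dx_i ∧ dx_j = -dx_j ∧ dx_i and dx_i ∧ dx_i = 0. For each pair (i, j) with i < j, the coefficient of dx_i ∧ dx_j in alpha ∧ beta is (alpha_i * beta_j - alpha_j * beta_i). Collecting: alpha ∧ beta = (3*x) dx ∧ dy.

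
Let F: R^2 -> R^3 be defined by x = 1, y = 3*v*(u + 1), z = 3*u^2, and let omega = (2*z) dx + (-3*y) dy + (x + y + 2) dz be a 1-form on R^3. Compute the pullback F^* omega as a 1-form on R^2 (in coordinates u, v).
F^* omega = (18*u^2*v - 27*u*v^2 + 18*u*v + 18*u - 27*v^2) du + (27*v*(-u^2 - 2*u - 1)) dv

Using F^*(f dg) = (f ∘ F) d(g ∘ F), substitute each coordinate x_i by F_i(u, v) in f_i, and replace dx_i by d F_i = (∂F_i/∂u) du + (∂F_i/∂v) dv.
  For the x component: f_1(F) = 6*u^2; d F_1 = (0) du + (0) dv
  For the y component: f_2(F) = 9*v*(-u - 1); d F_2 = (3*v) du + (3*u + 3) dv
  For the z component: f_3(F) = 3*u*v + 3*v + 3; d F_3 = (6*u) du + (0) dv
Combining and collecting du, dv coefficients:
  coeff of du: 18*u^2*v - 27*u*v^2 + 18*u*v + 18*u - 27*v^2
  coeff of dv: 27*v*(-u^2 - 2*u - 1)
F^* omega = (18*u^2*v - 27*u*v^2 + 18*u*v + 18*u - 27*v^2) du + (27*v*(-u^2 - 2*u - 1)) dv.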